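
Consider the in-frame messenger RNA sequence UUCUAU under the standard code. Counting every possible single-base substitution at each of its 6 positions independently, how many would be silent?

2

Codon 1 (UUC, Phe): 1 synonymous substitution.
Codon 2 (UAU, Tyr): 1 synonymous substitution.
Total: 1 + 1 = 2.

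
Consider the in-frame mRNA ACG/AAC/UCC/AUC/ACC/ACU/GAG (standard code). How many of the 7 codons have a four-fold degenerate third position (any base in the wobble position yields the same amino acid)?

Codon 1 ACG (Thr): third position 4-fold.
Codon 2 AAC (Asn): third position 2-fold.
Codon 3 UCC (Ser): third position 4-fold.
Codon 4 AUC (Ile): third position 3-fold.
Codon 5 ACC (Thr): third position 4-fold.
Codon 6 ACU (Thr): third position 4-fold.
Codon 7 GAG (Glu): third position 2-fold.
Four-fold degenerate third positions: 4.

4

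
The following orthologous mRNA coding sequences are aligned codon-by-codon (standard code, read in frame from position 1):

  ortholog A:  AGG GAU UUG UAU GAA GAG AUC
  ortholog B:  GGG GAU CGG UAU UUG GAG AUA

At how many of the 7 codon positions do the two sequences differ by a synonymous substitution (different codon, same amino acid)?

1

Codon 1: AGG Arg / GGG Gly — nonsynonymous.
Codon 2: GAU Asp / GAU Asp — identical.
Codon 3: UUG Leu / CGG Arg — nonsynonymous.
Codon 4: UAU Tyr / UAU Tyr — identical.
Codon 5: GAA Glu / UUG Leu — nonsynonymous.
Codon 6: GAG Glu / GAG Glu — identical.
Codon 7: AUC Ile / AUA Ile — synonymous.
Synonymous differences: 1.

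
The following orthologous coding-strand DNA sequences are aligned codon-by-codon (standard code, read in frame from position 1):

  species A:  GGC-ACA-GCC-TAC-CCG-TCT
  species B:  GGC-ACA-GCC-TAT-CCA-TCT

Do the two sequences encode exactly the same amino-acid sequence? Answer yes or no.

Codon 1: GGC Gly / GGC Gly — identical.
Codon 2: ACA Thr / ACA Thr — identical.
Codon 3: GCC Ala / GCC Ala — identical.
Codon 4: TAC Tyr / TAT Tyr — synonymous.
Codon 5: CCG Pro / CCA Pro — synonymous.
Codon 6: TCT Ser / TCT Ser — identical.
Nonsynonymous differences: 0 → same protein.

yes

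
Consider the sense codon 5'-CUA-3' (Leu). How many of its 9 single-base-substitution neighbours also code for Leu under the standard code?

Position 1: UUA → 1 synonymous.
Position 2: none → 0 synonymous.
Position 3: CUU, CUC, CUG → 3 synonymous.
Total: 1 + 0 + 3 = 4.

4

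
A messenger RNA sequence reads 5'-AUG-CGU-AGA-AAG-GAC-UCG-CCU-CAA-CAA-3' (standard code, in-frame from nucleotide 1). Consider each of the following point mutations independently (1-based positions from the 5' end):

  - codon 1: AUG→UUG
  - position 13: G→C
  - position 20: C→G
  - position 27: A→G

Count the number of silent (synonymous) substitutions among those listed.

1

Codon 1: AUG (Met) → UUG (Leu) — missense.
Codon 5: GAC (Asp) → CAC (His) — missense.
Codon 7: CCU (Pro) → CGU (Arg) — missense.
Codon 9: CAA (Gln) → CAG (Gln) — synonymous.
Synonymous: 1 of 4.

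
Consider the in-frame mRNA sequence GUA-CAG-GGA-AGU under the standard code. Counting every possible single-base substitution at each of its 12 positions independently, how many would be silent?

Codon 1 (GUA, Val): 3 synonymous substitutions.
Codon 2 (CAG, Gln): 1 synonymous substitution.
Codon 3 (GGA, Gly): 3 synonymous substitutions.
Codon 4 (AGU, Ser): 1 synonymous substitution.
Total: 3 + 1 + 3 + 1 = 8.

8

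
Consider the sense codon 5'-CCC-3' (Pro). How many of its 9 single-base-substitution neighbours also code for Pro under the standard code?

Position 1: none → 0 synonymous.
Position 2: none → 0 synonymous.
Position 3: CCU, CCA, CCG → 3 synonymous.
Total: 0 + 0 + 3 = 3.

3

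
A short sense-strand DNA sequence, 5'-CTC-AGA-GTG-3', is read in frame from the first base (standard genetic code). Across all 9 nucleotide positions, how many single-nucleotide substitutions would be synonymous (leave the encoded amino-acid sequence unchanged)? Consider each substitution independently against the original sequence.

Codon 1 (CTC, Leu): 3 synonymous substitutions.
Codon 2 (AGA, Arg): 2 synonymous substitutions.
Codon 3 (GTG, Val): 3 synonymous substitutions.
Total: 3 + 2 + 3 = 8.

8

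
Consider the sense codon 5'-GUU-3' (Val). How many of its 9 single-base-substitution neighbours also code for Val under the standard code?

3

Position 1: none → 0 synonymous.
Position 2: none → 0 synonymous.
Position 3: GUC, GUA, GUG → 3 synonymous.
Total: 0 + 0 + 3 = 3.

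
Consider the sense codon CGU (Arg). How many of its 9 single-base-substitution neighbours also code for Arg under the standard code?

Position 1: none → 0 synonymous.
Position 2: none → 0 synonymous.
Position 3: CGC, CGA, CGG → 3 synonymous.
Total: 0 + 0 + 3 = 3.

3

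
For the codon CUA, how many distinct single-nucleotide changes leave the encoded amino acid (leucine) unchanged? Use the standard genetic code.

Position 1: UUA → 1 synonymous.
Position 2: none → 0 synonymous.
Position 3: CUU, CUC, CUG → 3 synonymous.
Total: 1 + 0 + 3 = 4.

4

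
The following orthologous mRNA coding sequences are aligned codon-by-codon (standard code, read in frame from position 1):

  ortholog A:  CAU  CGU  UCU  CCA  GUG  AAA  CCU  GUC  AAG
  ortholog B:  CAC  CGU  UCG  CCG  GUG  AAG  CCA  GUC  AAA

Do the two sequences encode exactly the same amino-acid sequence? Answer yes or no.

Codon 1: CAU His / CAC His — synonymous.
Codon 2: CGU Arg / CGU Arg — identical.
Codon 3: UCU Ser / UCG Ser — synonymous.
Codon 4: CCA Pro / CCG Pro — synonymous.
Codon 5: GUG Val / GUG Val — identical.
Codon 6: AAA Lys / AAG Lys — synonymous.
Codon 7: CCU Pro / CCA Pro — synonymous.
Codon 8: GUC Val / GUC Val — identical.
Codon 9: AAG Lys / AAA Lys — synonymous.
Nonsynonymous differences: 0 → same protein.

yes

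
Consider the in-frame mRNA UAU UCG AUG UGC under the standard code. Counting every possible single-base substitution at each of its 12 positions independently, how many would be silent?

Codon 1 (UAU, Tyr): 1 synonymous substitution.
Codon 2 (UCG, Ser): 3 synonymous substitutions.
Codon 3 (AUG, Met): 0 synonymous substitutions.
Codon 4 (UGC, Cys): 1 synonymous substitution.
Total: 1 + 3 + 0 + 1 = 5.

5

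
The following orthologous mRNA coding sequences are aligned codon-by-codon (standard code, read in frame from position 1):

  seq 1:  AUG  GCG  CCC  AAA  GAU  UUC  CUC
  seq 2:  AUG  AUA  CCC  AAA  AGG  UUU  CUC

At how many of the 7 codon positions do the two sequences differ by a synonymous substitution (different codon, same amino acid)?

1

Codon 1: AUG Met / AUG Met — identical.
Codon 2: GCG Ala / AUA Ile — nonsynonymous.
Codon 3: CCC Pro / CCC Pro — identical.
Codon 4: AAA Lys / AAA Lys — identical.
Codon 5: GAU Asp / AGG Arg — nonsynonymous.
Codon 6: UUC Phe / UUU Phe — synonymous.
Codon 7: CUC Leu / CUC Leu — identical.
Synonymous differences: 1.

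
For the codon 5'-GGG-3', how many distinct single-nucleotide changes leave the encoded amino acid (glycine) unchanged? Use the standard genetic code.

Position 1: none → 0 synonymous.
Position 2: none → 0 synonymous.
Position 3: GGT, GGC, GGA → 3 synonymous.
Total: 0 + 0 + 3 = 3.

3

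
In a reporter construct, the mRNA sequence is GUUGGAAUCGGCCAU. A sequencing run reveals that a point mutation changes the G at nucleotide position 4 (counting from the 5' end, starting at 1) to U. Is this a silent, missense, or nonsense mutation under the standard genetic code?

nonsense

Position 4 falls in codon 2: GGA → Gly.
After the substitution the codon is UGA → Stop.
The new codon is a stop codon, so this is a nonsense mutation.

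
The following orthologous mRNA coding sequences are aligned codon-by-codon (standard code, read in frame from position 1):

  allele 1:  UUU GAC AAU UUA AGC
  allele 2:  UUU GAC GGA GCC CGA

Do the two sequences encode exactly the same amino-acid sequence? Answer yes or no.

Codon 1: UUU Phe / UUU Phe — identical.
Codon 2: GAC Asp / GAC Asp — identical.
Codon 3: AAU Asn / GGA Gly — nonsynonymous.
Codon 4: UUA Leu / GCC Ala — nonsynonymous.
Codon 5: AGC Ser / CGA Arg — nonsynonymous.
Nonsynonymous differences: 3 → different protein.

no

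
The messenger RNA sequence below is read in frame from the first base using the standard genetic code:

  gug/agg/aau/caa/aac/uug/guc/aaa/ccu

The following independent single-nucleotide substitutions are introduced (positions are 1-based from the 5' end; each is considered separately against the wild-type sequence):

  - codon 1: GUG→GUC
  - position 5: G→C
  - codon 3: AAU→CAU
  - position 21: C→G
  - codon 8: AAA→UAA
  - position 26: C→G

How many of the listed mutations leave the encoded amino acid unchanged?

2

Codon 1: GUG (Val) → GUC (Val) — synonymous.
Codon 2: AGG (Arg) → ACG (Thr) — missense.
Codon 3: AAU (Asn) → CAU (His) — missense.
Codon 7: GUC (Val) → GUG (Val) — synonymous.
Codon 8: AAA (Lys) → UAA (Stop) — nonsense.
Codon 9: CCU (Pro) → CGU (Arg) — missense.
Synonymous: 2 of 6.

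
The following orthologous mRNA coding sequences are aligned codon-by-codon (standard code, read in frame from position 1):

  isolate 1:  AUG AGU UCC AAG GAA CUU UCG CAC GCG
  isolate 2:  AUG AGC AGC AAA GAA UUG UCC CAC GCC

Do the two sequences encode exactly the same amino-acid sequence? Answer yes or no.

Codon 1: AUG Met / AUG Met — identical.
Codon 2: AGU Ser / AGC Ser — synonymous.
Codon 3: UCC Ser / AGC Ser — synonymous.
Codon 4: AAG Lys / AAA Lys — synonymous.
Codon 5: GAA Glu / GAA Glu — identical.
Codon 6: CUU Leu / UUG Leu — synonymous.
Codon 7: UCG Ser / UCC Ser — synonymous.
Codon 8: CAC His / CAC His — identical.
Codon 9: GCG Ala / GCC Ala — synonymous.
Nonsynonymous differences: 0 → same protein.

yes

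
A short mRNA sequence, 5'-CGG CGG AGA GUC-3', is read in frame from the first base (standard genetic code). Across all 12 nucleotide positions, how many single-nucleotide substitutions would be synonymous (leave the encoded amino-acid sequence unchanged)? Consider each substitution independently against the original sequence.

Codon 1 (CGG, Arg): 4 synonymous substitutions.
Codon 2 (CGG, Arg): 4 synonymous substitutions.
Codon 3 (AGA, Arg): 2 synonymous substitutions.
Codon 4 (GUC, Val): 3 synonymous substitutions.
Total: 4 + 4 + 2 + 3 = 13.

13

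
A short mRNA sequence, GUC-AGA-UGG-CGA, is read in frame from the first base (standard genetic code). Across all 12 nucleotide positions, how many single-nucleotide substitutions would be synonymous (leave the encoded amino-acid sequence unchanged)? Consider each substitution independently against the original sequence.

Codon 1 (GUC, Val): 3 synonymous substitutions.
Codon 2 (AGA, Arg): 2 synonymous substitutions.
Codon 3 (UGG, Trp): 0 synonymous substitutions.
Codon 4 (CGA, Arg): 4 synonymous substitutions.
Total: 3 + 2 + 0 + 4 = 9.

9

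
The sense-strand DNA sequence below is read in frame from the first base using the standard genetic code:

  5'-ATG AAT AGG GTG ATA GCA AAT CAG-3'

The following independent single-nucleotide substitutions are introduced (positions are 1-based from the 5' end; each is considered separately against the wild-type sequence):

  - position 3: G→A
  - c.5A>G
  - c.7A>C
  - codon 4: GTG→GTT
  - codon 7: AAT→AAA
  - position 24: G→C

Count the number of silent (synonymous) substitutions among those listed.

Codon 1: ATG (Met) → ATA (Ile) — missense.
Codon 2: AAT (Asn) → AGT (Ser) — missense.
Codon 3: AGG (Arg) → CGG (Arg) — synonymous.
Codon 4: GTG (Val) → GTT (Val) — synonymous.
Codon 7: AAT (Asn) → AAA (Lys) — missense.
Codon 8: CAG (Gln) → CAC (His) — missense.
Synonymous: 2 of 6.

2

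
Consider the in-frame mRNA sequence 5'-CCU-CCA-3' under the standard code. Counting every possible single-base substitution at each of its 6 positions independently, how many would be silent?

6

Codon 1 (CCU, Pro): 3 synonymous substitutions.
Codon 2 (CCA, Pro): 3 synonymous substitutions.
Total: 3 + 3 = 6.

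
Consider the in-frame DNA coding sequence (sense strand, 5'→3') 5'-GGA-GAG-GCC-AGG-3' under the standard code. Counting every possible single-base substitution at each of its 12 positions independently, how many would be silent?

Codon 1 (GGA, Gly): 3 synonymous substitutions.
Codon 2 (GAG, Glu): 1 synonymous substitution.
Codon 3 (GCC, Ala): 3 synonymous substitutions.
Codon 4 (AGG, Arg): 2 synonymous substitutions.
Total: 3 + 1 + 3 + 2 = 9.

9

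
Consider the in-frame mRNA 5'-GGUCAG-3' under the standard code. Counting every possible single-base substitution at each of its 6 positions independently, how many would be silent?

4

Codon 1 (GGU, Gly): 3 synonymous substitutions.
Codon 2 (CAG, Gln): 1 synonymous substitution.
Total: 3 + 1 = 4.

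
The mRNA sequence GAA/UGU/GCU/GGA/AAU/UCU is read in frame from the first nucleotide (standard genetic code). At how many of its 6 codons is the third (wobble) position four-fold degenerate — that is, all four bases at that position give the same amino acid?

3

Codon 1 GAA (Glu): third position 2-fold.
Codon 2 UGU (Cys): third position 2-fold.
Codon 3 GCU (Ala): third position 4-fold.
Codon 4 GGA (Gly): third position 4-fold.
Codon 5 AAU (Asn): third position 2-fold.
Codon 6 UCU (Ser): third position 4-fold.
Four-fold degenerate third positions: 3.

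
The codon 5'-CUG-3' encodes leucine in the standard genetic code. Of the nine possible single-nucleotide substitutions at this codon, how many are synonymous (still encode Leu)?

Position 1: UUG → 1 synonymous.
Position 2: none → 0 synonymous.
Position 3: CUU, CUC, CUA → 3 synonymous.
Total: 1 + 0 + 3 = 4.

4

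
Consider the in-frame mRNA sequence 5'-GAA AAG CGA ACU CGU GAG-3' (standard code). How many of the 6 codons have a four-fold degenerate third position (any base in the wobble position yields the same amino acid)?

Codon 1 GAA (Glu): third position 2-fold.
Codon 2 AAG (Lys): third position 2-fold.
Codon 3 CGA (Arg): third position 4-fold.
Codon 4 ACU (Thr): third position 4-fold.
Codon 5 CGU (Arg): third position 4-fold.
Codon 6 GAG (Glu): third position 2-fold.
Four-fold degenerate third positions: 3.

3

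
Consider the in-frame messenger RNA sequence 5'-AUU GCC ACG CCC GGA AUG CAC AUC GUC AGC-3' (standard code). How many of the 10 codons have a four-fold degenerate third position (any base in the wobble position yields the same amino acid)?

5

Codon 1 AUU (Ile): third position 3-fold.
Codon 2 GCC (Ala): third position 4-fold.
Codon 3 ACG (Thr): third position 4-fold.
Codon 4 CCC (Pro): third position 4-fold.
Codon 5 GGA (Gly): third position 4-fold.
Codon 6 AUG (Met): third position 1-fold.
Codon 7 CAC (His): third position 2-fold.
Codon 8 AUC (Ile): third position 3-fold.
Codon 9 GUC (Val): third position 4-fold.
Codon 10 AGC (Ser): third position 2-fold.
Four-fold degenerate third positions: 5.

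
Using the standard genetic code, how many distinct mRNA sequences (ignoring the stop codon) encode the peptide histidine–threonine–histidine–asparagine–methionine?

32

His: 2 codons.
Thr: 4 codons.
His: 2 codons.
Asn: 2 codons.
Met: 1 codon.
2 × 4 × 2 × 2 × 1 = 32.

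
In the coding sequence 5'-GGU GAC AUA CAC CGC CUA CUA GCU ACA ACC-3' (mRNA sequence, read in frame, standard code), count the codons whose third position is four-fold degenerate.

Codon 1 GGU (Gly): third position 4-fold.
Codon 2 GAC (Asp): third position 2-fold.
Codon 3 AUA (Ile): third position 3-fold.
Codon 4 CAC (His): third position 2-fold.
Codon 5 CGC (Arg): third position 4-fold.
Codon 6 CUA (Leu): third position 4-fold.
Codon 7 CUA (Leu): third position 4-fold.
Codon 8 GCU (Ala): third position 4-fold.
Codon 9 ACA (Thr): third position 4-fold.
Codon 10 ACC (Thr): third position 4-fold.
Four-fold degenerate third positions: 7.

7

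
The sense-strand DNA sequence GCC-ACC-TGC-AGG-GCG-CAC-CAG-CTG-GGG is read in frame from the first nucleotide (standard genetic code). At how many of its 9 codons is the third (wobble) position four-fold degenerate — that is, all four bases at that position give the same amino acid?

Codon 1 GCC (Ala): third position 4-fold.
Codon 2 ACC (Thr): third position 4-fold.
Codon 3 TGC (Cys): third position 2-fold.
Codon 4 AGG (Arg): third position 2-fold.
Codon 5 GCG (Ala): third position 4-fold.
Codon 6 CAC (His): third position 2-fold.
Codon 7 CAG (Gln): third position 2-fold.
Codon 8 CTG (Leu): third position 4-fold.
Codon 9 GGG (Gly): third position 4-fold.
Four-fold degenerate third positions: 5.

5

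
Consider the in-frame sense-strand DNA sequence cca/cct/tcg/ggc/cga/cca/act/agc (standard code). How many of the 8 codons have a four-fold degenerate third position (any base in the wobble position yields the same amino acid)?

Codon 1 CCA (Pro): third position 4-fold.
Codon 2 CCT (Pro): third position 4-fold.
Codon 3 TCG (Ser): third position 4-fold.
Codon 4 GGC (Gly): third position 4-fold.
Codon 5 CGA (Arg): third position 4-fold.
Codon 6 CCA (Pro): third position 4-fold.
Codon 7 ACT (Thr): third position 4-fold.
Codon 8 AGC (Ser): third position 2-fold.
Four-fold degenerate third positions: 7.

7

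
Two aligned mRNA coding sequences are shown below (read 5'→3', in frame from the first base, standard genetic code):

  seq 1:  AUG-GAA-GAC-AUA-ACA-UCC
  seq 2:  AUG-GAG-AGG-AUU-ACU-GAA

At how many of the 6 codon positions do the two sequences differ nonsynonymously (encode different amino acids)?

2

Codon 1: AUG Met / AUG Met — identical.
Codon 2: GAA Glu / GAG Glu — synonymous.
Codon 3: GAC Asp / AGG Arg — nonsynonymous.
Codon 4: AUA Ile / AUU Ile — synonymous.
Codon 5: ACA Thr / ACU Thr — synonymous.
Codon 6: UCC Ser / GAA Glu — nonsynonymous.
Nonsynonymous differences: 2.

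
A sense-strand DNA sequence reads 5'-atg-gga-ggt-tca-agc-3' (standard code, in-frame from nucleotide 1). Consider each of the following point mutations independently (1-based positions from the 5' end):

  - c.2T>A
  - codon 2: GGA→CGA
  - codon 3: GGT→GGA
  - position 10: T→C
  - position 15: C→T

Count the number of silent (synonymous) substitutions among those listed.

Codon 1: ATG (Met) → AAG (Lys) — missense.
Codon 2: GGA (Gly) → CGA (Arg) — missense.
Codon 3: GGT (Gly) → GGA (Gly) — synonymous.
Codon 4: TCA (Ser) → CCA (Pro) — missense.
Codon 5: AGC (Ser) → AGT (Ser) — synonymous.
Synonymous: 2 of 5.

2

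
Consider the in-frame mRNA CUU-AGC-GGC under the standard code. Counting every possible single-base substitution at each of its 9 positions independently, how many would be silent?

Codon 1 (CUU, Leu): 3 synonymous substitutions.
Codon 2 (AGC, Ser): 1 synonymous substitution.
Codon 3 (GGC, Gly): 3 synonymous substitutions.
Total: 3 + 1 + 3 = 7.

7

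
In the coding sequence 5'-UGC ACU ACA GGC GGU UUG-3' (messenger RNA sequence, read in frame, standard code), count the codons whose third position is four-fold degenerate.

Codon 1 UGC (Cys): third position 2-fold.
Codon 2 ACU (Thr): third position 4-fold.
Codon 3 ACA (Thr): third position 4-fold.
Codon 4 GGC (Gly): third position 4-fold.
Codon 5 GGU (Gly): third position 4-fold.
Codon 6 UUG (Leu): third position 2-fold.
Four-fold degenerate third positions: 4.

4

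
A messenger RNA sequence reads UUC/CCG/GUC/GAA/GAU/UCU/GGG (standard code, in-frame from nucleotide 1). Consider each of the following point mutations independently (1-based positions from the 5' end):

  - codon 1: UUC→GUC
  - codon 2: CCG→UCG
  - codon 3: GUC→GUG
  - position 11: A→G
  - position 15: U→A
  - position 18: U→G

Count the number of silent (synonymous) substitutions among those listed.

Codon 1: UUC (Phe) → GUC (Val) — missense.
Codon 2: CCG (Pro) → UCG (Ser) — missense.
Codon 3: GUC (Val) → GUG (Val) — synonymous.
Codon 4: GAA (Glu) → GGA (Gly) — missense.
Codon 5: GAU (Asp) → GAA (Glu) — missense.
Codon 6: UCU (Ser) → UCG (Ser) — synonymous.
Synonymous: 2 of 6.

2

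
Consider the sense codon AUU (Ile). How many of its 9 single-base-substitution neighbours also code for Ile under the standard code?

Position 1: none → 0 synonymous.
Position 2: none → 0 synonymous.
Position 3: AUC, AUA → 2 synonymous.
Total: 0 + 0 + 2 = 2.

2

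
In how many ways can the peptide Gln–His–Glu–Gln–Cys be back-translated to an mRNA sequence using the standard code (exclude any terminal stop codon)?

32

Gln: 2 codons.
His: 2 codons.
Glu: 2 codons.
Gln: 2 codons.
Cys: 2 codons.
2 × 2 × 2 × 2 × 2 = 32.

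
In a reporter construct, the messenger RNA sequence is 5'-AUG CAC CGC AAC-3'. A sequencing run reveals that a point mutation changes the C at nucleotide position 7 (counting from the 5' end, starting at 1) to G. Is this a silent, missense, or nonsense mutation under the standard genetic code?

Position 7 falls in codon 3: CGC → Arg.
After the substitution the codon is GGC → Gly.
Arg ≠ Gly, so this is a missense mutation.

missense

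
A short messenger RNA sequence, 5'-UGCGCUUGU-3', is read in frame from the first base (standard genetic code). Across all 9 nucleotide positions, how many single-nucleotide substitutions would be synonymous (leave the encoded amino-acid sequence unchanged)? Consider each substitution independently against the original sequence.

5

Codon 1 (UGC, Cys): 1 synonymous substitution.
Codon 2 (GCU, Ala): 3 synonymous substitutions.
Codon 3 (UGU, Cys): 1 synonymous substitution.
Total: 1 + 3 + 1 = 5.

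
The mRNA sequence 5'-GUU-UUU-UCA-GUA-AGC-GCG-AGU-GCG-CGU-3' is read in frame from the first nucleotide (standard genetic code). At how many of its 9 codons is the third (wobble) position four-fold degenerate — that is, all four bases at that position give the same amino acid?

6

Codon 1 GUU (Val): third position 4-fold.
Codon 2 UUU (Phe): third position 2-fold.
Codon 3 UCA (Ser): third position 4-fold.
Codon 4 GUA (Val): third position 4-fold.
Codon 5 AGC (Ser): third position 2-fold.
Codon 6 GCG (Ala): third position 4-fold.
Codon 7 AGU (Ser): third position 2-fold.
Codon 8 GCG (Ala): third position 4-fold.
Codon 9 CGU (Arg): third position 4-fold.
Four-fold degenerate third positions: 6.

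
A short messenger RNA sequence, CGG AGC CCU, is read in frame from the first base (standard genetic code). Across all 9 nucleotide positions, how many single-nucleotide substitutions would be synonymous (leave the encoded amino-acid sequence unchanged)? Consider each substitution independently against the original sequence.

8

Codon 1 (CGG, Arg): 4 synonymous substitutions.
Codon 2 (AGC, Ser): 1 synonymous substitution.
Codon 3 (CCU, Pro): 3 synonymous substitutions.
Total: 4 + 1 + 3 = 8.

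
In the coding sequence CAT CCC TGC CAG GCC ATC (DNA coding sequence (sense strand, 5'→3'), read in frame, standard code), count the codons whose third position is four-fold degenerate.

Codon 1 CAT (His): third position 2-fold.
Codon 2 CCC (Pro): third position 4-fold.
Codon 3 TGC (Cys): third position 2-fold.
Codon 4 CAG (Gln): third position 2-fold.
Codon 5 GCC (Ala): third position 4-fold.
Codon 6 ATC (Ile): third position 3-fold.
Four-fold degenerate third positions: 2.

2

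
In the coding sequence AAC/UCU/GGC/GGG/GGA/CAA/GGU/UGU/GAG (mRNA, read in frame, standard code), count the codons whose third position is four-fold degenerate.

5

Codon 1 AAC (Asn): third position 2-fold.
Codon 2 UCU (Ser): third position 4-fold.
Codon 3 GGC (Gly): third position 4-fold.
Codon 4 GGG (Gly): third position 4-fold.
Codon 5 GGA (Gly): third position 4-fold.
Codon 6 CAA (Gln): third position 2-fold.
Codon 7 GGU (Gly): third position 4-fold.
Codon 8 UGU (Cys): third position 2-fold.
Codon 9 GAG (Glu): third position 2-fold.
Four-fold degenerate third positions: 5.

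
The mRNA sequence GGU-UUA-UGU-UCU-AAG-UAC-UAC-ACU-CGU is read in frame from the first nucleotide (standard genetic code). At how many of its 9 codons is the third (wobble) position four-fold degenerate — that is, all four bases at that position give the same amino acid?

Codon 1 GGU (Gly): third position 4-fold.
Codon 2 UUA (Leu): third position 2-fold.
Codon 3 UGU (Cys): third position 2-fold.
Codon 4 UCU (Ser): third position 4-fold.
Codon 5 AAG (Lys): third position 2-fold.
Codon 6 UAC (Tyr): third position 2-fold.
Codon 7 UAC (Tyr): third position 2-fold.
Codon 8 ACU (Thr): third position 4-fold.
Codon 9 CGU (Arg): third position 4-fold.
Four-fold degenerate third positions: 4.

4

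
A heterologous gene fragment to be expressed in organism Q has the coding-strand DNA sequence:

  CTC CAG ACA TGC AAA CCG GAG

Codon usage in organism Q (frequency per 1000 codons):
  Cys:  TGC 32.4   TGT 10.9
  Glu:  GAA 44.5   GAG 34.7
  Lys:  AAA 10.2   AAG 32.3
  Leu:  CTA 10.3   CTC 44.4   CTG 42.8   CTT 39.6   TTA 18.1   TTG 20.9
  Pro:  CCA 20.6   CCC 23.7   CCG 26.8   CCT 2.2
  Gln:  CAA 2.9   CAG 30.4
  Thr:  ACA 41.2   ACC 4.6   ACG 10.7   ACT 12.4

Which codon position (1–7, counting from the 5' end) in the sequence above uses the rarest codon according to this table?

Codon 1 CTC (Leu): 44.4 per 1000.
Codon 2 CAG (Gln): 30.4 per 1000.
Codon 3 ACA (Thr): 41.2 per 1000.
Codon 4 TGC (Cys): 32.4 per 1000.
Codon 5 AAA (Lys): 10.2 per 1000.
Codon 6 CCG (Pro): 26.8 per 1000.
Codon 7 GAG (Glu): 34.7 per 1000.
Lowest frequency is 10.2 at codon 5.

5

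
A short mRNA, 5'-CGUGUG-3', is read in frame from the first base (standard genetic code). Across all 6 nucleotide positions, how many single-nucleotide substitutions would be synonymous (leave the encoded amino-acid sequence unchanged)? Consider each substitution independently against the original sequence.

Codon 1 (CGU, Arg): 3 synonymous substitutions.
Codon 2 (GUG, Val): 3 synonymous substitutions.
Total: 3 + 3 = 6.

6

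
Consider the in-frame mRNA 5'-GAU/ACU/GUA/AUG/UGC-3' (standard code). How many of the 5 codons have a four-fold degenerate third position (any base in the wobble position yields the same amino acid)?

Codon 1 GAU (Asp): third position 2-fold.
Codon 2 ACU (Thr): third position 4-fold.
Codon 3 GUA (Val): third position 4-fold.
Codon 4 AUG (Met): third position 1-fold.
Codon 5 UGC (Cys): third position 2-fold.
Four-fold degenerate third positions: 2.

2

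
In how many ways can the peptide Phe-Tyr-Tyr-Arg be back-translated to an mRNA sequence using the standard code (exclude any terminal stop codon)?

Phe: 2 codons.
Tyr: 2 codons.
Tyr: 2 codons.
Arg: 6 codons.
2 × 2 × 2 × 6 = 48.

48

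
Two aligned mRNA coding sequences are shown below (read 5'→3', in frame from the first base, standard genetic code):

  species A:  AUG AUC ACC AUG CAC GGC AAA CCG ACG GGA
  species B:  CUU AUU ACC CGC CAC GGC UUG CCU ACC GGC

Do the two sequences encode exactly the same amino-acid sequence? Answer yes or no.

no

Codon 1: AUG Met / CUU Leu — nonsynonymous.
Codon 2: AUC Ile / AUU Ile — synonymous.
Codon 3: ACC Thr / ACC Thr — identical.
Codon 4: AUG Met / CGC Arg — nonsynonymous.
Codon 5: CAC His / CAC His — identical.
Codon 6: GGC Gly / GGC Gly — identical.
Codon 7: AAA Lys / UUG Leu — nonsynonymous.
Codon 8: CCG Pro / CCU Pro — synonymous.
Codon 9: ACG Thr / ACC Thr — synonymous.
Codon 10: GGA Gly / GGC Gly — synonymous.
Nonsynonymous differences: 3 → different protein.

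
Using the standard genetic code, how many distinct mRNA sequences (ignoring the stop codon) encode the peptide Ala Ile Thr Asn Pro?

Ala: 4 codons.
Ile: 3 codons.
Thr: 4 codons.
Asn: 2 codons.
Pro: 4 codons.
4 × 3 × 4 × 2 × 4 = 384.

384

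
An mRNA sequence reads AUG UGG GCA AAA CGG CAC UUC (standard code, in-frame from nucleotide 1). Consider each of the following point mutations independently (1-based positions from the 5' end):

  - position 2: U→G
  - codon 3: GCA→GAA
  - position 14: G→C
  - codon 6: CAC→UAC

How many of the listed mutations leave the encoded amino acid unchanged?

0

Codon 1: AUG (Met) → AGG (Arg) — missense.
Codon 3: GCA (Ala) → GAA (Glu) — missense.
Codon 5: CGG (Arg) → CCG (Pro) — missense.
Codon 6: CAC (His) → UAC (Tyr) — missense.
Synonymous: 0 of 4.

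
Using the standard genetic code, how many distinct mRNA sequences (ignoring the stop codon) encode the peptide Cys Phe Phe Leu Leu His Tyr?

1152

Cys: 2 codons.
Phe: 2 codons.
Phe: 2 codons.
Leu: 6 codons.
Leu: 6 codons.
His: 2 codons.
Tyr: 2 codons.
2 × 2 × 2 × 6 × 6 × 2 × 2 = 1152.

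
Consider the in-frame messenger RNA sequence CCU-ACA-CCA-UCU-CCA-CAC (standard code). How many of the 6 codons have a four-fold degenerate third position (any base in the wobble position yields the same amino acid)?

Codon 1 CCU (Pro): third position 4-fold.
Codon 2 ACA (Thr): third position 4-fold.
Codon 3 CCA (Pro): third position 4-fold.
Codon 4 UCU (Ser): third position 4-fold.
Codon 5 CCA (Pro): third position 4-fold.
Codon 6 CAC (His): third position 2-fold.
Four-fold degenerate third positions: 5.

5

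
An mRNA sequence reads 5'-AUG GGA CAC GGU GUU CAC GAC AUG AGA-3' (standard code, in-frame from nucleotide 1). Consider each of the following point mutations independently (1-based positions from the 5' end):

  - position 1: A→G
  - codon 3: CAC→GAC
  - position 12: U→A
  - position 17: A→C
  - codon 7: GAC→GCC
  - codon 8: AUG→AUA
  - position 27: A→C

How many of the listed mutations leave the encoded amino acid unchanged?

1

Codon 1: AUG (Met) → GUG (Val) — missense.
Codon 3: CAC (His) → GAC (Asp) — missense.
Codon 4: GGU (Gly) → GGA (Gly) — synonymous.
Codon 6: CAC (His) → CCC (Pro) — missense.
Codon 7: GAC (Asp) → GCC (Ala) — missense.
Codon 8: AUG (Met) → AUA (Ile) — missense.
Codon 9: AGA (Arg) → AGC (Ser) — missense.
Synonymous: 1 of 7.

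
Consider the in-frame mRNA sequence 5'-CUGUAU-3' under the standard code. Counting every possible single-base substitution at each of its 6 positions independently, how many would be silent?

Codon 1 (CUG, Leu): 4 synonymous substitutions.
Codon 2 (UAU, Tyr): 1 synonymous substitution.
Total: 4 + 1 = 5.

5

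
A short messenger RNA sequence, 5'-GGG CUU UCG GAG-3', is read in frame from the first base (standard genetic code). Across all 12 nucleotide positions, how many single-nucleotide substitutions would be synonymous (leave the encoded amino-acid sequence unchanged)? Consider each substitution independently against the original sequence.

Codon 1 (GGG, Gly): 3 synonymous substitutions.
Codon 2 (CUU, Leu): 3 synonymous substitutions.
Codon 3 (UCG, Ser): 3 synonymous substitutions.
Codon 4 (GAG, Glu): 1 synonymous substitution.
Total: 3 + 3 + 3 + 1 = 10.

10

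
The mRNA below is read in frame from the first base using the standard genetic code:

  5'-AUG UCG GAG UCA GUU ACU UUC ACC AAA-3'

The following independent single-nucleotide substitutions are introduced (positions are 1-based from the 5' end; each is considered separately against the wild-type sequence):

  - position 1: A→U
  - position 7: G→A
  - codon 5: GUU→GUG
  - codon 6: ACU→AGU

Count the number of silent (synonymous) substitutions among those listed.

Codon 1: AUG (Met) → UUG (Leu) — missense.
Codon 3: GAG (Glu) → AAG (Lys) — missense.
Codon 5: GUU (Val) → GUG (Val) — synonymous.
Codon 6: ACU (Thr) → AGU (Ser) — missense.
Synonymous: 1 of 4.

1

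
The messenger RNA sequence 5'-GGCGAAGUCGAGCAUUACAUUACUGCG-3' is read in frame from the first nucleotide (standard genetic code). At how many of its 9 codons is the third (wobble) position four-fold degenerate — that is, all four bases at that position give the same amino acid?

Codon 1 GGC (Gly): third position 4-fold.
Codon 2 GAA (Glu): third position 2-fold.
Codon 3 GUC (Val): third position 4-fold.
Codon 4 GAG (Glu): third position 2-fold.
Codon 5 CAU (His): third position 2-fold.
Codon 6 UAC (Tyr): third position 2-fold.
Codon 7 AUU (Ile): third position 3-fold.
Codon 8 ACU (Thr): third position 4-fold.
Codon 9 GCG (Ala): third position 4-fold.
Four-fold degenerate third positions: 4.

4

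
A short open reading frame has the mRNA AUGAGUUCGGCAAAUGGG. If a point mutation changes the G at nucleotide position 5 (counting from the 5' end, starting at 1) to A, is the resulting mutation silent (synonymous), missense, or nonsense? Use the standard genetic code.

missense

Position 5 falls in codon 2: AGU → Ser.
After the substitution the codon is AAU → Asn.
Ser ≠ Asn, so this is a missense mutation.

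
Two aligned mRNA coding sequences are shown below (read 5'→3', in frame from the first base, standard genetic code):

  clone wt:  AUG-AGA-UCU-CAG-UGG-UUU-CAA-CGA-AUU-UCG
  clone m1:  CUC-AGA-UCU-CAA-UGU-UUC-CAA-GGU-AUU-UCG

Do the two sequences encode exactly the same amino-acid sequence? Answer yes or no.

no

Codon 1: AUG Met / CUC Leu — nonsynonymous.
Codon 2: AGA Arg / AGA Arg — identical.
Codon 3: UCU Ser / UCU Ser — identical.
Codon 4: CAG Gln / CAA Gln — synonymous.
Codon 5: UGG Trp / UGU Cys — nonsynonymous.
Codon 6: UUU Phe / UUC Phe — synonymous.
Codon 7: CAA Gln / CAA Gln — identical.
Codon 8: CGA Arg / GGU Gly — nonsynonymous.
Codon 9: AUU Ile / AUU Ile — identical.
Codon 10: UCG Ser / UCG Ser — identical.
Nonsynonymous differences: 3 → different protein.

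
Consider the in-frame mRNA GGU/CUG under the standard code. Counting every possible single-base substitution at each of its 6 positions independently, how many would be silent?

7

Codon 1 (GGU, Gly): 3 synonymous substitutions.
Codon 2 (CUG, Leu): 4 synonymous substitutions.
Total: 3 + 4 = 7.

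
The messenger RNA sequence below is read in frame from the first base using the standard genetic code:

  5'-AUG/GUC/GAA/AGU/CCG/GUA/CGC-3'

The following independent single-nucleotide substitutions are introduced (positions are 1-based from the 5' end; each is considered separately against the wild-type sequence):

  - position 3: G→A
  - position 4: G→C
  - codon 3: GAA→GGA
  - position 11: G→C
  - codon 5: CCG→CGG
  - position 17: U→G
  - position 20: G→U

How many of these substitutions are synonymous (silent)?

Codon 1: AUG (Met) → AUA (Ile) — missense.
Codon 2: GUC (Val) → CUC (Leu) — missense.
Codon 3: GAA (Glu) → GGA (Gly) — missense.
Codon 4: AGU (Ser) → ACU (Thr) — missense.
Codon 5: CCG (Pro) → CGG (Arg) — missense.
Codon 6: GUA (Val) → GGA (Gly) — missense.
Codon 7: CGC (Arg) → CUC (Leu) — missense.
Synonymous: 0 of 7.

0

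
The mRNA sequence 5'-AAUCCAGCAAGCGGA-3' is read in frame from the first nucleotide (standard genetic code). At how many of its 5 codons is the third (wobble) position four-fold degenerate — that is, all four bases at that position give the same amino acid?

3

Codon 1 AAU (Asn): third position 2-fold.
Codon 2 CCA (Pro): third position 4-fold.
Codon 3 GCA (Ala): third position 4-fold.
Codon 4 AGC (Ser): third position 2-fold.
Codon 5 GGA (Gly): third position 4-fold.
Four-fold degenerate third positions: 3.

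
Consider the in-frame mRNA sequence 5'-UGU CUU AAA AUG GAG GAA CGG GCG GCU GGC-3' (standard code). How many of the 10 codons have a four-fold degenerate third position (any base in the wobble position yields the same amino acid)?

Codon 1 UGU (Cys): third position 2-fold.
Codon 2 CUU (Leu): third position 4-fold.
Codon 3 AAA (Lys): third position 2-fold.
Codon 4 AUG (Met): third position 1-fold.
Codon 5 GAG (Glu): third position 2-fold.
Codon 6 GAA (Glu): third position 2-fold.
Codon 7 CGG (Arg): third position 4-fold.
Codon 8 GCG (Ala): third position 4-fold.
Codon 9 GCU (Ala): third position 4-fold.
Codon 10 GGC (Gly): third position 4-fold.
Four-fold degenerate third positions: 5.

5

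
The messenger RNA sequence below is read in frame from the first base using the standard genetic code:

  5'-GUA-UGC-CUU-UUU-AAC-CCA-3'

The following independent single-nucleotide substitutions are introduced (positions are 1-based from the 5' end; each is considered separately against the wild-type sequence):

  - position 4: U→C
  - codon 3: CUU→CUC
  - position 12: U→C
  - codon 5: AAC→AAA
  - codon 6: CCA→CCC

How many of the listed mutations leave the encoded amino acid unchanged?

3

Codon 2: UGC (Cys) → CGC (Arg) — missense.
Codon 3: CUU (Leu) → CUC (Leu) — synonymous.
Codon 4: UUU (Phe) → UUC (Phe) — synonymous.
Codon 5: AAC (Asn) → AAA (Lys) — missense.
Codon 6: CCA (Pro) → CCC (Pro) — synonymous.
Synonymous: 3 of 5.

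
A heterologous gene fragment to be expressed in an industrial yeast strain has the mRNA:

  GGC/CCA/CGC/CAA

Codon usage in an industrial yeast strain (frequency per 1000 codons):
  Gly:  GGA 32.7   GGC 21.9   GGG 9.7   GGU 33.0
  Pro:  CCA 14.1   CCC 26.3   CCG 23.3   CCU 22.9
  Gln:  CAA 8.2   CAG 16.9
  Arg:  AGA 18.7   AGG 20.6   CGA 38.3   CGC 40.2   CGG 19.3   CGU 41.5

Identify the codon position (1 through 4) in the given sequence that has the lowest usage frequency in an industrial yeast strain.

Codon 1 GGC (Gly): 21.9 per 1000.
Codon 2 CCA (Pro): 14.1 per 1000.
Codon 3 CGC (Arg): 40.2 per 1000.
Codon 4 CAA (Gln): 8.2 per 1000.
Lowest frequency is 8.2 at codon 4.

4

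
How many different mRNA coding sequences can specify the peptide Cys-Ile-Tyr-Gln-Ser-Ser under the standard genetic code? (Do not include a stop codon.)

864

Cys: 2 codons.
Ile: 3 codons.
Tyr: 2 codons.
Gln: 2 codons.
Ser: 6 codons.
Ser: 6 codons.
2 × 3 × 2 × 2 × 6 × 6 = 864.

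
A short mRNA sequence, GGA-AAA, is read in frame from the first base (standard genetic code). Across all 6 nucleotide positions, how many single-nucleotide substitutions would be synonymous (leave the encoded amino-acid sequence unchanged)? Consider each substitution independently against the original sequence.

Codon 1 (GGA, Gly): 3 synonymous substitutions.
Codon 2 (AAA, Lys): 1 synonymous substitution.
Total: 3 + 1 = 4.

4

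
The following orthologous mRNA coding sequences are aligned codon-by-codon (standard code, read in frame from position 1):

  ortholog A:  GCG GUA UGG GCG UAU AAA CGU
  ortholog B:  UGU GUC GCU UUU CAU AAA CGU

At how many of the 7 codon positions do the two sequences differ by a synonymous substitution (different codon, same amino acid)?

1

Codon 1: GCG Ala / UGU Cys — nonsynonymous.
Codon 2: GUA Val / GUC Val — synonymous.
Codon 3: UGG Trp / GCU Ala — nonsynonymous.
Codon 4: GCG Ala / UUU Phe — nonsynonymous.
Codon 5: UAU Tyr / CAU His — nonsynonymous.
Codon 6: AAA Lys / AAA Lys — identical.
Codon 7: CGU Arg / CGU Arg — identical.
Synonymous differences: 1.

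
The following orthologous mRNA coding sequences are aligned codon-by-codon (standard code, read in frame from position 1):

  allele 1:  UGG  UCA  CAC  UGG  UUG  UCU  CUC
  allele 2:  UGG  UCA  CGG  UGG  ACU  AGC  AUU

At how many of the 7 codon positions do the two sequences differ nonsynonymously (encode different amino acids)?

Codon 1: UGG Trp / UGG Trp — identical.
Codon 2: UCA Ser / UCA Ser — identical.
Codon 3: CAC His / CGG Arg — nonsynonymous.
Codon 4: UGG Trp / UGG Trp — identical.
Codon 5: UUG Leu / ACU Thr — nonsynonymous.
Codon 6: UCU Ser / AGC Ser — synonymous.
Codon 7: CUC Leu / AUU Ile — nonsynonymous.
Nonsynonymous differences: 3.

3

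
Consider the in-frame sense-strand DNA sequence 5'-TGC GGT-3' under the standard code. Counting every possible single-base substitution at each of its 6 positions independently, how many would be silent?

4

Codon 1 (TGC, Cys): 1 synonymous substitution.
Codon 2 (GGT, Gly): 3 synonymous substitutions.
Total: 1 + 3 = 4.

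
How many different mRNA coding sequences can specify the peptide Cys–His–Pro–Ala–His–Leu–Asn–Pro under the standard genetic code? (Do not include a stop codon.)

Cys: 2 codons.
His: 2 codons.
Pro: 4 codons.
Ala: 4 codons.
His: 2 codons.
Leu: 6 codons.
Asn: 2 codons.
Pro: 4 codons.
2 × 2 × 4 × 4 × 2 × 6 × 2 × 4 = 6144.

6144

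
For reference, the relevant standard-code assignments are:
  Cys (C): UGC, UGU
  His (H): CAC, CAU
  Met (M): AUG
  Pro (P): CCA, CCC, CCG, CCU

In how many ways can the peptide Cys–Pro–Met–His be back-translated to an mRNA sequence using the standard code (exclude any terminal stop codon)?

16

Cys: 2 codons.
Pro: 4 codons.
Met: 1 codon.
His: 2 codons.
2 × 4 × 1 × 2 = 16.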